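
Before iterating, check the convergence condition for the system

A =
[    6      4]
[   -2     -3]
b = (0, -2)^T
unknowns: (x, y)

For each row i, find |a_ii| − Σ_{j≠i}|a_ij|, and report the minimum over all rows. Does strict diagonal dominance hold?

row 1: |6| − (4) = 2
row 2: |-3| − (2) = 1
minimum over rows = 1 → strictly diagonally dominant (convergence guaranteed)

1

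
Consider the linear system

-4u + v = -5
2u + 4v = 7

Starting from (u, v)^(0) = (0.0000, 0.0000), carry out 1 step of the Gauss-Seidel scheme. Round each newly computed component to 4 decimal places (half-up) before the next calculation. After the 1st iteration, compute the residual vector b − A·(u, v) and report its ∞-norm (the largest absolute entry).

1.1250

Iteration 1:
  u = (-5 - (1)·0.0000) / (-4) = 1.2500
  v = (7 - (2)·1.2500) / (4) = 1.1250
Residual b − A·x = (-1.1250, 0.0000); ∞-norm = 1.1250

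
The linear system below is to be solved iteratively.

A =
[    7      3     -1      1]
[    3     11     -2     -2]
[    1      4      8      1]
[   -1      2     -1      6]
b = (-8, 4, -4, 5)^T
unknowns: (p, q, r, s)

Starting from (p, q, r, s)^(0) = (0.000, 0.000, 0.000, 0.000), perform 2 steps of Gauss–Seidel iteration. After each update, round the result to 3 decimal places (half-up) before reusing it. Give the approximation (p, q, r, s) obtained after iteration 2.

(-1.575, 0.722, -0.702, 0.213)

Iteration 1:
  p = (-8 - (3)·0.000 - (-1)·0.000 - (1)·0.000) / (7) = -1.143
  q = (4 - (3)·-1.143 - (-2)·0.000 - (-2)·0.000) / (11) = 0.675
  r = (-4 - (1)·-1.143 - (4)·0.675 - (1)·0.000) / (8) = -0.695
  s = (5 - (-1)·-1.143 - (2)·0.675 - (-1)·-0.695) / (6) = 0.302
Iteration 2:
  p = (-8 - (3)·0.675 - (-1)·-0.695 - (1)·0.302) / (7) = -1.575
  q = (4 - (3)·-1.575 - (-2)·-0.695 - (-2)·0.302) / (11) = 0.722
  r = (-4 - (1)·-1.575 - (4)·0.722 - (1)·0.302) / (8) = -0.702
  s = (5 - (-1)·-1.575 - (2)·0.722 - (-1)·-0.702) / (6) = 0.213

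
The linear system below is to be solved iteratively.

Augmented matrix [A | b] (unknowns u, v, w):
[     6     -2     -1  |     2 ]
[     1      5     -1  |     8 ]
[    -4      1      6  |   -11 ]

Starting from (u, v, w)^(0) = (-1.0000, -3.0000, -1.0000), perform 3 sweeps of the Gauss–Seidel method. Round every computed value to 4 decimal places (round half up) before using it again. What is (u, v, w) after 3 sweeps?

(0.3754, 1.1805, -1.7798)

Iteration 1:
  u = (2 - (-2)·-3.0000 - (-1)·-1.0000) / (6) = -0.8333
  v = (8 - (1)·-0.8333 - (-1)·-1.0000) / (5) = 1.5667
  w = (-11 - (-4)·-0.8333 - (1)·1.5667) / (6) = -2.6500
Iteration 2:
  u = (2 - (-2)·1.5667 - (-1)·-2.6500) / (6) = 0.4139
  v = (8 - (1)·0.4139 - (-1)·-2.6500) / (5) = 0.9872
  w = (-11 - (-4)·0.4139 - (1)·0.9872) / (6) = -1.7219
Iteration 3:
  u = (2 - (-2)·0.9872 - (-1)·-1.7219) / (6) = 0.3754
  v = (8 - (1)·0.3754 - (-1)·-1.7219) / (5) = 1.1805
  w = (-11 - (-4)·0.3754 - (1)·1.1805) / (6) = -1.7798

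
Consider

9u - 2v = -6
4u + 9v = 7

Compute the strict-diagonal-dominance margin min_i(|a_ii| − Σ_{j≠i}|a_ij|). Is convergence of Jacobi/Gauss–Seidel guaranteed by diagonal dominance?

5

row 1: |9| − (2) = 7
row 2: |9| − (4) = 5
minimum over rows = 5 → strictly diagonally dominant (convergence guaranteed)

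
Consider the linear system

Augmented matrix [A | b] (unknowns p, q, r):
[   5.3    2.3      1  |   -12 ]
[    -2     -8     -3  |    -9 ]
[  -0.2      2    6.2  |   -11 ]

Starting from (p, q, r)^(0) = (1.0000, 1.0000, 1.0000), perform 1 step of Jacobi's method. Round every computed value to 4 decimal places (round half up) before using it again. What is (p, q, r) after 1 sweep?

(-2.8868, 0.5000, -2.0645)

Iteration 1:
  p = (-12 - (2.3)·1.0000 - (1)·1.0000) / (5.3) = -2.8868
  q = (-9 - (-2)·1.0000 - (-3)·1.0000) / (-8) = 0.5000
  r = (-11 - (-0.2)·1.0000 - (2)·1.0000) / (6.2) = -2.0645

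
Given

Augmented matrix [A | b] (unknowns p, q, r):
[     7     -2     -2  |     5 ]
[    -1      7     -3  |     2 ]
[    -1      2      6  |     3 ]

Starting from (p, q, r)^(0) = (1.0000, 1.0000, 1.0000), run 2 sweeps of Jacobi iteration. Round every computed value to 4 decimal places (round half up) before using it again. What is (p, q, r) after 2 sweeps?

Iteration 1:
  p = (5 - (-2)·1.0000 - (-2)·1.0000) / (7) = 1.2857
  q = (2 - (-1)·1.0000 - (-3)·1.0000) / (7) = 0.8571
  r = (3 - (-1)·1.0000 - (2)·1.0000) / (6) = 0.3333
Iteration 2:
  p = (5 - (-2)·0.8571 - (-2)·0.3333) / (7) = 1.0544
  q = (2 - (-1)·1.2857 - (-3)·0.3333) / (7) = 0.6122
  r = (3 - (-1)·1.2857 - (2)·0.8571) / (6) = 0.4286

(1.0544, 0.6122, 0.4286)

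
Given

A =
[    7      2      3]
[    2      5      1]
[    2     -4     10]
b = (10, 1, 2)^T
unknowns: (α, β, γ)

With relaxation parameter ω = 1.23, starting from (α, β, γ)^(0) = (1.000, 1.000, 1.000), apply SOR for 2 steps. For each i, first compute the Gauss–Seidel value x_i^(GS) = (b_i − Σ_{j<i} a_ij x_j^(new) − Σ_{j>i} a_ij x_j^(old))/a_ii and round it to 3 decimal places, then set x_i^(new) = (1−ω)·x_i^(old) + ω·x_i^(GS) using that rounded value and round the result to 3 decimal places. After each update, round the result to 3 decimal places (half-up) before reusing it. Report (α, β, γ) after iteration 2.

Iteration 1:
  α: GS value = (10 - (2)·1.000 - (3)·1.000) / (7) = 0.714;  α ← (1−ω)·1.000 + ω·0.714 = 0.648
  β: GS value = (1 - (2)·0.648 - (1)·1.000) / (5) = -0.259;  β ← (1−ω)·1.000 + ω·-0.259 = -0.549
  γ: GS value = (2 - (2)·0.648 - (-4)·-0.549) / (10) = -0.149;  γ ← (1−ω)·1.000 + ω·-0.149 = -0.413
Iteration 2:
  α: GS value = (10 - (2)·-0.549 - (3)·-0.413) / (7) = 1.762;  α ← (1−ω)·0.648 + ω·1.762 = 2.018
  β: GS value = (1 - (2)·2.018 - (1)·-0.413) / (5) = -0.525;  β ← (1−ω)·-0.549 + ω·-0.525 = -0.519
  γ: GS value = (2 - (2)·2.018 - (-4)·-0.519) / (10) = -0.411;  γ ← (1−ω)·-0.413 + ω·-0.411 = -0.411

(2.018, -0.519, -0.411)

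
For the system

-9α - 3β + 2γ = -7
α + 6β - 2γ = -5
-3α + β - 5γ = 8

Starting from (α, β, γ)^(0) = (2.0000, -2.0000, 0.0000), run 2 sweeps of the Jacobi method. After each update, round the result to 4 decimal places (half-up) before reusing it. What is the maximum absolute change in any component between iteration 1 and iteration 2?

0.9888

Iteration 1:
  α = (-7 - (-3)·-2.0000 - (2)·0.0000) / (-9) = 1.4444
  β = (-5 - (1)·2.0000 - (-2)·0.0000) / (6) = -1.1667
  γ = (8 - (-3)·2.0000 - (1)·-2.0000) / (-5) = -3.2000
Iteration 2:
  α = (-7 - (-3)·-1.1667 - (2)·-3.2000) / (-9) = 0.4556
  β = (-5 - (1)·1.4444 - (-2)·-3.2000) / (6) = -2.1407
  γ = (8 - (-3)·1.4444 - (1)·-1.1667) / (-5) = -2.7000
Change: (-0.9888, -0.9740, 0.5000) → max |·| = 0.9888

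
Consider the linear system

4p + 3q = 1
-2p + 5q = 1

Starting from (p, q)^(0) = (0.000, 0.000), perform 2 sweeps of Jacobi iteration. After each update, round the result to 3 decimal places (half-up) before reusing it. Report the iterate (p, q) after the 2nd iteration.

Iteration 1:
  p = (1 - (3)·0.000) / (4) = 0.250
  q = (1 - (-2)·0.000) / (5) = 0.200
Iteration 2:
  p = (1 - (3)·0.200) / (4) = 0.100
  q = (1 - (-2)·0.250) / (5) = 0.300

(0.100, 0.300)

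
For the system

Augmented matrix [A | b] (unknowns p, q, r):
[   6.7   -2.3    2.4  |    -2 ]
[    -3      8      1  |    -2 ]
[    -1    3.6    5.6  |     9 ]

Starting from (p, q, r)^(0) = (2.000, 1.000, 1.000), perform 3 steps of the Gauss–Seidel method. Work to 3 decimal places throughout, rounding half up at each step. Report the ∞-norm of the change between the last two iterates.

0.186

Iteration 1:
  p = (-2 - (-2.3)·1.000 - (2.4)·1.000) / (6.7) = -0.313
  q = (-2 - (-3)·-0.313 - (1)·1.000) / (8) = -0.492
  r = (9 - (-1)·-0.313 - (3.6)·-0.492) / (5.6) = 1.868
Iteration 2:
  p = (-2 - (-2.3)·-0.492 - (2.4)·1.868) / (6.7) = -1.137
  q = (-2 - (-3)·-1.137 - (1)·1.868) / (8) = -0.910
  r = (9 - (-1)·-1.137 - (3.6)·-0.910) / (5.6) = 1.989
Iteration 3:
  p = (-2 - (-2.3)·-0.910 - (2.4)·1.989) / (6.7) = -1.323
  q = (-2 - (-3)·-1.323 - (1)·1.989) / (8) = -0.995
  r = (9 - (-1)·-1.323 - (3.6)·-0.995) / (5.6) = 2.011
Change: (-0.186, -0.085, 0.022) → max |·| = 0.186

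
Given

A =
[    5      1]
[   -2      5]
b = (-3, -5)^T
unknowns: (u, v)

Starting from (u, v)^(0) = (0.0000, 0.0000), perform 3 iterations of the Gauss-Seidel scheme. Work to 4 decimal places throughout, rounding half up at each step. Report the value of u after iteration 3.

-0.3718

Iteration 1:
  u = (-3 - (1)·0.0000) / (5) = -0.6000
  v = (-5 - (-2)·-0.6000) / (5) = -1.2400
Iteration 2:
  u = (-3 - (1)·-1.2400) / (5) = -0.3520
  v = (-5 - (-2)·-0.3520) / (5) = -1.1408
Iteration 3:
  u = (-3 - (1)·-1.1408) / (5) = -0.3718
  v = (-5 - (-2)·-0.3718) / (5) = -1.1487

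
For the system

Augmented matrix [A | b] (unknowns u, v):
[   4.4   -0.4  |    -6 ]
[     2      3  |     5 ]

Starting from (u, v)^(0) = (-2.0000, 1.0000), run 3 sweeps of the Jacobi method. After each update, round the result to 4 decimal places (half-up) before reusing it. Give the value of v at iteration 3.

Iteration 1:
  u = (-6 - (-0.4)·1.0000) / (4.4) = -1.2727
  v = (5 - (2)·-2.0000) / (3) = 3.0000
Iteration 2:
  u = (-6 - (-0.4)·3.0000) / (4.4) = -1.0909
  v = (5 - (2)·-1.2727) / (3) = 2.5151
Iteration 3:
  u = (-6 - (-0.4)·2.5151) / (4.4) = -1.1350
  v = (5 - (2)·-1.0909) / (3) = 2.3939

2.3939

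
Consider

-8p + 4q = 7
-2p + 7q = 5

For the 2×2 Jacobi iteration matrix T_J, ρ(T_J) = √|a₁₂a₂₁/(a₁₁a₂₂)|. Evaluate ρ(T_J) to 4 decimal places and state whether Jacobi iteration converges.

0.3780

a₁₂a₂₁/(a₁₁a₂₂) = (4)·(-2) / ((-8)·(7)) = 0.142857
ρ = √|0.142857| = √0.142857 = 0.3780
ρ < 1, so Jacobi converges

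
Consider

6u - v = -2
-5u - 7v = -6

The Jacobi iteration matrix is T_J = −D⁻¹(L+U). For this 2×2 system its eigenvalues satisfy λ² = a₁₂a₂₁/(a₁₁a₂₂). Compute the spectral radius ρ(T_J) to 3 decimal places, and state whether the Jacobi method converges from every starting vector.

0.345

a₁₂a₂₁/(a₁₁a₂₂) = (-1)·(-5) / ((6)·(-7)) = -0.119048
ρ = √|-0.119048| = √0.119048 = 0.345
ρ < 1, so Jacobi converges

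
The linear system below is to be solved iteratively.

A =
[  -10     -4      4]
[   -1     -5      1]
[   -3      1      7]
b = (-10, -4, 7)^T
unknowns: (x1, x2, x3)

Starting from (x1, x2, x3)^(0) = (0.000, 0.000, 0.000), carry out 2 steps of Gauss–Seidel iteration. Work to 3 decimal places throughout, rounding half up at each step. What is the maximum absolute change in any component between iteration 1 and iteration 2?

0.297

Iteration 1:
  x1 = (-10 - (-4)·0.000 - (4)·0.000) / (-10) = 1.000
  x2 = (-4 - (-1)·1.000 - (1)·0.000) / (-5) = 0.600
  x3 = (7 - (-3)·1.000 - (1)·0.600) / (7) = 1.343
Iteration 2:
  x1 = (-10 - (-4)·0.600 - (4)·1.343) / (-10) = 1.297
  x2 = (-4 - (-1)·1.297 - (1)·1.343) / (-5) = 0.809
  x3 = (7 - (-3)·1.297 - (1)·0.809) / (7) = 1.440
Change: (0.297, 0.209, 0.097) → max |·| = 0.297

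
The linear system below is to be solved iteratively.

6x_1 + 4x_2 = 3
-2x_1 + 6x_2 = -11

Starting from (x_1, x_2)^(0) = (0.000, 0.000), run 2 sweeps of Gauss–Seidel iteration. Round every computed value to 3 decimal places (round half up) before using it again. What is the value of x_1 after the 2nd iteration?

1.611

Iteration 1:
  x_1 = (3 - (4)·0.000) / (6) = 0.500
  x_2 = (-11 - (-2)·0.500) / (6) = -1.667
Iteration 2:
  x_1 = (3 - (4)·-1.667) / (6) = 1.611
  x_2 = (-11 - (-2)·1.611) / (6) = -1.296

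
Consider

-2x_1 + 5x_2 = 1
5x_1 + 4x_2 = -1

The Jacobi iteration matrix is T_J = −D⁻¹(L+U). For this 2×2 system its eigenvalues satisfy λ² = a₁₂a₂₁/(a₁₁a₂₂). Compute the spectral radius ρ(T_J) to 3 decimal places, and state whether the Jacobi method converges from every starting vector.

a₁₂a₂₁/(a₁₁a₂₂) = (5)·(5) / ((-2)·(4)) = -3.125000
ρ = √|-3.125000| = √3.125000 = 1.768
ρ > 1, so Jacobi diverges

1.768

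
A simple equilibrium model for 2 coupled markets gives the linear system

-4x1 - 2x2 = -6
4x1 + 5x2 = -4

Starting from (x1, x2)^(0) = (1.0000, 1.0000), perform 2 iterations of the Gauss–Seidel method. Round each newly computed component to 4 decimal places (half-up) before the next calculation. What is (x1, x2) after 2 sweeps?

(2.3000, -2.6400)

Iteration 1:
  x1 = (-6 - (-2)·1.0000) / (-4) = 1.0000
  x2 = (-4 - (4)·1.0000) / (5) = -1.6000
Iteration 2:
  x1 = (-6 - (-2)·-1.6000) / (-4) = 2.3000
  x2 = (-4 - (4)·2.3000) / (5) = -2.6400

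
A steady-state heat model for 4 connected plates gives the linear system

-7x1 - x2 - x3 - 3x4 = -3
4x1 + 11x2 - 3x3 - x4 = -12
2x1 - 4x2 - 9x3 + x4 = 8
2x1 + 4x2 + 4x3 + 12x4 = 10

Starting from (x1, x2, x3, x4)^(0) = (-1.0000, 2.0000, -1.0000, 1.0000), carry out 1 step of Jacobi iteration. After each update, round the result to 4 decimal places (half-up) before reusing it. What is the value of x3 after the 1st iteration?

-1.8889

Iteration 1:
  x1 = (-3 - (-1)·2.0000 - (-1)·-1.0000 - (-3)·1.0000) / (-7) = -0.1429
  x2 = (-12 - (4)·-1.0000 - (-3)·-1.0000 - (-1)·1.0000) / (11) = -0.9091
  x3 = (8 - (2)·-1.0000 - (-4)·2.0000 - (1)·1.0000) / (-9) = -1.8889
  x4 = (10 - (2)·-1.0000 - (4)·2.0000 - (4)·-1.0000) / (12) = 0.6667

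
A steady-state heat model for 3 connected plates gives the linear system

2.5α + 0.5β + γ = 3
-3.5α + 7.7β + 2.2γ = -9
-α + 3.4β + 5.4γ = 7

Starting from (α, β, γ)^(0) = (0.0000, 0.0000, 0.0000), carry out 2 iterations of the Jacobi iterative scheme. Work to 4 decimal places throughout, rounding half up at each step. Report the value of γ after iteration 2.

Iteration 1:
  α = (3 - (0.5)·0.0000 - (1)·0.0000) / (2.5) = 1.2000
  β = (-9 - (-3.5)·0.0000 - (2.2)·0.0000) / (7.7) = -1.1688
  γ = (7 - (-1)·0.0000 - (3.4)·0.0000) / (5.4) = 1.2963
Iteration 2:
  α = (3 - (0.5)·-1.1688 - (1)·1.2963) / (2.5) = 0.9152
  β = (-9 - (-3.5)·1.2000 - (2.2)·1.2963) / (7.7) = -0.9937
  γ = (7 - (-1)·1.2000 - (3.4)·-1.1688) / (5.4) = 2.2544

2.2544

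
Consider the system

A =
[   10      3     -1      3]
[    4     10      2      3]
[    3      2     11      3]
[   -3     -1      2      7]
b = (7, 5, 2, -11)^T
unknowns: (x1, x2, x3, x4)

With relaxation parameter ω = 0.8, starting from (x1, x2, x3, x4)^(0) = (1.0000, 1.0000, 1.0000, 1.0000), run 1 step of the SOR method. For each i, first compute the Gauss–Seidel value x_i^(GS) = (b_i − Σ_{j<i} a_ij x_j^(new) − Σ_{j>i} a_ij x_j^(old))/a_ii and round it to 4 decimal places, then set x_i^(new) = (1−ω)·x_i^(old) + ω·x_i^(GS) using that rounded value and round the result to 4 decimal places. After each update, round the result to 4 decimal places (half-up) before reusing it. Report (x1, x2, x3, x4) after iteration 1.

Iteration 1:
  x1: GS value = (7 - (3)·1.0000 - (-1)·1.0000 - (3)·1.0000) / (10) = 0.2000;  x1 ← (1−ω)·1.0000 + ω·0.2000 = 0.3600
  x2: GS value = (5 - (4)·0.3600 - (2)·1.0000 - (3)·1.0000) / (10) = -0.1440;  x2 ← (1−ω)·1.0000 + ω·-0.1440 = 0.0848
  x3: GS value = (2 - (3)·0.3600 - (2)·0.0848 - (3)·1.0000) / (11) = -0.2045;  x3 ← (1−ω)·1.0000 + ω·-0.2045 = 0.0364
  x4: GS value = (-11 - (-3)·0.3600 - (-1)·0.0848 - (2)·0.0364) / (7) = -1.4154;  x4 ← (1−ω)·1.0000 + ω·-1.4154 = -0.9323

(0.3600, 0.0848, 0.0364, -0.9323)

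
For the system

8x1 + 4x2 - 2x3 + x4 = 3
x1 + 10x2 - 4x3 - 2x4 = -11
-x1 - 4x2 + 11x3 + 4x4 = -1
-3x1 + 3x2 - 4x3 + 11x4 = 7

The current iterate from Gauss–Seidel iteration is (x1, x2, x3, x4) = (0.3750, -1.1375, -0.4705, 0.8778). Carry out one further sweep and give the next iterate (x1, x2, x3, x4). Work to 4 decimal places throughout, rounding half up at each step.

One sweep:
  x1 = (3 - (4)·-1.1375 - (-2)·-0.4705 - (1)·0.8778) / (8) = 0.7164
  x2 = (-11 - (1)·0.7164 - (-4)·-0.4705 - (-2)·0.8778) / (10) = -1.1843
  x3 = (-1 - (-1)·0.7164 - (-4)·-1.1843 - (4)·0.8778) / (11) = -0.7756
  x4 = (7 - (-3)·0.7164 - (3)·-1.1843 - (-4)·-0.7756) / (11) = 0.8727

(0.7164, -1.1843, -0.7756, 0.8727)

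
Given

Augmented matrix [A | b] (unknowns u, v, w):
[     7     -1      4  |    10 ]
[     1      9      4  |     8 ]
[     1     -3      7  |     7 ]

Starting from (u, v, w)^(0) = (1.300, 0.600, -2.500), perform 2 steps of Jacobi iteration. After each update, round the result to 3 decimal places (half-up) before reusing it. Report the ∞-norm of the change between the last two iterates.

Iteration 1:
  u = (10 - (-1)·0.600 - (4)·-2.500) / (7) = 2.943
  v = (8 - (1)·1.300 - (4)·-2.500) / (9) = 1.856
  w = (7 - (1)·1.300 - (-3)·0.600) / (7) = 1.071
Iteration 2:
  u = (10 - (-1)·1.856 - (4)·1.071) / (7) = 1.082
  v = (8 - (1)·2.943 - (4)·1.071) / (9) = 0.086
  w = (7 - (1)·2.943 - (-3)·1.856) / (7) = 1.375
Change: (-1.861, -1.770, 0.304) → max |·| = 1.861

1.861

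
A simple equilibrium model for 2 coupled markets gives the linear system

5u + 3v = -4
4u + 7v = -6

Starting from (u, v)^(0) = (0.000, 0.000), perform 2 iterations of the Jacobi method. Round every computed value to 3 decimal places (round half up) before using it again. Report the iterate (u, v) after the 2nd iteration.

Iteration 1:
  u = (-4 - (3)·0.000) / (5) = -0.800
  v = (-6 - (4)·0.000) / (7) = -0.857
Iteration 2:
  u = (-4 - (3)·-0.857) / (5) = -0.286
  v = (-6 - (4)·-0.800) / (7) = -0.400

(-0.286, -0.400)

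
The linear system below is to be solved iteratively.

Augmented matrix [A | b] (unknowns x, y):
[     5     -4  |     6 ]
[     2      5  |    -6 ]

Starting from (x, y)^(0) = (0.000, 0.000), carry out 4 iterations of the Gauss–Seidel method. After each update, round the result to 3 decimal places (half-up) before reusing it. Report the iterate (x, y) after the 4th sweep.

(0.149, -1.260)

Iteration 1:
  x = (6 - (-4)·0.000) / (5) = 1.200
  y = (-6 - (2)·1.200) / (5) = -1.680
Iteration 2:
  x = (6 - (-4)·-1.680) / (5) = -0.144
  y = (-6 - (2)·-0.144) / (5) = -1.142
Iteration 3:
  x = (6 - (-4)·-1.142) / (5) = 0.286
  y = (-6 - (2)·0.286) / (5) = -1.314
Iteration 4:
  x = (6 - (-4)·-1.314) / (5) = 0.149
  y = (-6 - (2)·0.149) / (5) = -1.260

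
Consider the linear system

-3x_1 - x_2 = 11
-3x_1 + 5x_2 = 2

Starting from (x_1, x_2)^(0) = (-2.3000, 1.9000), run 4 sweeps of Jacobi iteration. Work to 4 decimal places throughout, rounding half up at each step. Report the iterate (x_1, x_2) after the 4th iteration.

(-3.1320, -1.3640)

Iteration 1:
  x_1 = (11 - (-1)·1.9000) / (-3) = -4.3000
  x_2 = (2 - (-3)·-2.3000) / (5) = -0.9800
Iteration 2:
  x_1 = (11 - (-1)·-0.9800) / (-3) = -3.3400
  x_2 = (2 - (-3)·-4.3000) / (5) = -2.1800
Iteration 3:
  x_1 = (11 - (-1)·-2.1800) / (-3) = -2.9400
  x_2 = (2 - (-3)·-3.3400) / (5) = -1.6040
Iteration 4:
  x_1 = (11 - (-1)·-1.6040) / (-3) = -3.1320
  x_2 = (2 - (-3)·-2.9400) / (5) = -1.3640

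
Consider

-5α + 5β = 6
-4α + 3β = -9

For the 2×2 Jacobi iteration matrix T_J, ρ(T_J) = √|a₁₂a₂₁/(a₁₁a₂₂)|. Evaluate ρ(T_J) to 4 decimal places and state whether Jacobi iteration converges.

1.1547

a₁₂a₂₁/(a₁₁a₂₂) = (5)·(-4) / ((-5)·(3)) = 1.333333
ρ = √|1.333333| = √1.333333 = 1.1547
ρ > 1, so Jacobi diverges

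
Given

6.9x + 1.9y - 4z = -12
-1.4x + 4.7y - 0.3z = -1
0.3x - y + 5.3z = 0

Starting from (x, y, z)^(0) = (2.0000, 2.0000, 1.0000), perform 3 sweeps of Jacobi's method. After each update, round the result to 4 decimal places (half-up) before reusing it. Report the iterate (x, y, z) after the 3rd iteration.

Iteration 1:
  x = (-12 - (1.9)·2.0000 - (-4)·1.0000) / (6.9) = -1.7101
  y = (-1 - (-1.4)·2.0000 - (-0.3)·1.0000) / (4.7) = 0.4468
  z = (0 - (0.3)·2.0000 - (-1)·2.0000) / (5.3) = 0.2642
Iteration 2:
  x = (-12 - (1.9)·0.4468 - (-4)·0.2642) / (6.9) = -1.7090
  y = (-1 - (-1.4)·-1.7101 - (-0.3)·0.2642) / (4.7) = -0.7053
  z = (0 - (0.3)·-1.7101 - (-1)·0.4468) / (5.3) = 0.1811
Iteration 3:
  x = (-12 - (1.9)·-0.7053 - (-4)·0.1811) / (6.9) = -1.4399
  y = (-1 - (-1.4)·-1.7090 - (-0.3)·0.1811) / (4.7) = -0.7103
  z = (0 - (0.3)·-1.7090 - (-1)·-0.7053) / (5.3) = -0.0363

(-1.4399, -0.7103, -0.0363)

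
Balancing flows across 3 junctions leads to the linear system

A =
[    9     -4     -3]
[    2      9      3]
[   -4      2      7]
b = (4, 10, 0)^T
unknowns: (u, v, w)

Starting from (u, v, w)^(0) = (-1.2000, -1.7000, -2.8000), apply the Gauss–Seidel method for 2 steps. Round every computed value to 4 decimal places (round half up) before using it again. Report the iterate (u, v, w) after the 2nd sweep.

Iteration 1:
  u = (4 - (-4)·-1.7000 - (-3)·-2.8000) / (9) = -1.2444
  v = (10 - (2)·-1.2444 - (3)·-2.8000) / (9) = 2.3210
  w = (0 - (-4)·-1.2444 - (2)·2.3210) / (7) = -1.3742
Iteration 2:
  u = (4 - (-4)·2.3210 - (-3)·-1.3742) / (9) = 1.0179
  v = (10 - (2)·1.0179 - (3)·-1.3742) / (9) = 1.3430
  w = (0 - (-4)·1.0179 - (2)·1.3430) / (7) = 0.1979

(1.0179, 1.3430, 0.1979)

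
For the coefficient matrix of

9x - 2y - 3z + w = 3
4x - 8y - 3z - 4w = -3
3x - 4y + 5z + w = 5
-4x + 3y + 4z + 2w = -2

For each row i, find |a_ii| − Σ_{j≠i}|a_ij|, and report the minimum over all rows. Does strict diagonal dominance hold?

-9

row 1: |9| − (2+3+1) = 3
row 2: |-8| − (4+3+4) = -3
row 3: |5| − (3+4+1) = -3
row 4: |2| − (4+3+4) = -9
minimum over rows = -9 → not strictly diagonally dominant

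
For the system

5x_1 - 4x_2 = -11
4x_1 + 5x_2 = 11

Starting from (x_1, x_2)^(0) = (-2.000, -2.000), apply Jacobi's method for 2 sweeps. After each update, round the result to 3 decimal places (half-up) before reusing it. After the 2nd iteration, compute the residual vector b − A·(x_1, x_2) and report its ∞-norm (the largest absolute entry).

18.560

Iteration 1:
  x_1 = (-11 - (-4)·-2.000) / (5) = -3.800
  x_2 = (11 - (4)·-2.000) / (5) = 3.800
Iteration 2:
  x_1 = (-11 - (-4)·3.800) / (5) = 0.840
  x_2 = (11 - (4)·-3.800) / (5) = 5.240
Residual b − A·x = (5.760, -18.560); ∞-norm = 18.560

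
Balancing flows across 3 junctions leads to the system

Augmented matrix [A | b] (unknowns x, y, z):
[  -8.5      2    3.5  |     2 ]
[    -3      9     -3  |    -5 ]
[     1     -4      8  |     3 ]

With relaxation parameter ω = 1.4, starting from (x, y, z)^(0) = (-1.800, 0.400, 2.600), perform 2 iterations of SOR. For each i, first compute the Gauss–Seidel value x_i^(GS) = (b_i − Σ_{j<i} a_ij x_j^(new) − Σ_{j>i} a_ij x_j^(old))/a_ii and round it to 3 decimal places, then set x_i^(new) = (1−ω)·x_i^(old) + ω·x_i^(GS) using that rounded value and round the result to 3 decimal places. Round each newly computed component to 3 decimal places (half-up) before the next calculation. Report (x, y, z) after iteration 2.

(-0.745, -1.620, -0.473)

Iteration 1:
  x: GS value = (2 - (2)·0.400 - (3.5)·2.600) / (-8.5) = 0.929;  x ← (1−ω)·-1.800 + ω·0.929 = 2.021
  y: GS value = (-5 - (-3)·2.021 - (-3)·2.600) / (9) = 0.985;  y ← (1−ω)·0.400 + ω·0.985 = 1.219
  z: GS value = (3 - (1)·2.021 - (-4)·1.219) / (8) = 0.732;  z ← (1−ω)·2.600 + ω·0.732 = -0.015
Iteration 2:
  x: GS value = (2 - (2)·1.219 - (3.5)·-0.015) / (-8.5) = 0.045;  x ← (1−ω)·2.021 + ω·0.045 = -0.745
  y: GS value = (-5 - (-3)·-0.745 - (-3)·-0.015) / (9) = -0.809;  y ← (1−ω)·1.219 + ω·-0.809 = -1.620
  z: GS value = (3 - (1)·-0.745 - (-4)·-1.620) / (8) = -0.342;  z ← (1−ω)·-0.015 + ω·-0.342 = -0.473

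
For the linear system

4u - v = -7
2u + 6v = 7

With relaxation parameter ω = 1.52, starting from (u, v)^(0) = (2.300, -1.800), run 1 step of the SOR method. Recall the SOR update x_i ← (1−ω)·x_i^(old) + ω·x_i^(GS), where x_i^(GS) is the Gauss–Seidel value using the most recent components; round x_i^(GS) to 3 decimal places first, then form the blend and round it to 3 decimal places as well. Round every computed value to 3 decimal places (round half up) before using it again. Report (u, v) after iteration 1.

(-4.540, 5.010)

Iteration 1:
  u: GS value = (-7 - (-1)·-1.800) / (4) = -2.200;  u ← (1−ω)·2.300 + ω·-2.200 = -4.540
  v: GS value = (7 - (2)·-4.540) / (6) = 2.680;  v ← (1−ω)·-1.800 + ω·2.680 = 5.010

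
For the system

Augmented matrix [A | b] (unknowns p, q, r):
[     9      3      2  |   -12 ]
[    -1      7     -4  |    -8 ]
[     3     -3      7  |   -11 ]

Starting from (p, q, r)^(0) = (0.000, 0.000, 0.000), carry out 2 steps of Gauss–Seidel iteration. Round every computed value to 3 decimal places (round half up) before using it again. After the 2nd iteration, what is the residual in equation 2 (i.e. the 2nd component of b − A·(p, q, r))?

Iteration 1:
  p = (-12 - (3)·0.000 - (2)·0.000) / (9) = -1.333
  q = (-8 - (-1)·-1.333 - (-4)·0.000) / (7) = -1.333
  r = (-11 - (3)·-1.333 - (-3)·-1.333) / (7) = -1.571
Iteration 2:
  p = (-12 - (3)·-1.333 - (2)·-1.571) / (9) = -0.540
  q = (-8 - (-1)·-0.540 - (-4)·-1.571) / (7) = -2.118
  r = (-11 - (3)·-0.540 - (-3)·-2.118) / (7) = -2.248
Residual b − A·x = (3.710, -2.706, 0.002)

-2.706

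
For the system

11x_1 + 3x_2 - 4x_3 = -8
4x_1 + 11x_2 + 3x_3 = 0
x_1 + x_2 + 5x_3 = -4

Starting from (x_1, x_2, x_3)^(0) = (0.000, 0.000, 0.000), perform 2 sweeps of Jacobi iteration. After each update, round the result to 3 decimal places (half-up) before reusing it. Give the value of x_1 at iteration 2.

Iteration 1:
  x_1 = (-8 - (3)·0.000 - (-4)·0.000) / (11) = -0.727
  x_2 = (0 - (4)·0.000 - (3)·0.000) / (11) = 0.000
  x_3 = (-4 - (1)·0.000 - (1)·0.000) / (5) = -0.800
Iteration 2:
  x_1 = (-8 - (3)·0.000 - (-4)·-0.800) / (11) = -1.018
  x_2 = (0 - (4)·-0.727 - (3)·-0.800) / (11) = 0.483
  x_3 = (-4 - (1)·-0.727 - (1)·0.000) / (5) = -0.655

-1.018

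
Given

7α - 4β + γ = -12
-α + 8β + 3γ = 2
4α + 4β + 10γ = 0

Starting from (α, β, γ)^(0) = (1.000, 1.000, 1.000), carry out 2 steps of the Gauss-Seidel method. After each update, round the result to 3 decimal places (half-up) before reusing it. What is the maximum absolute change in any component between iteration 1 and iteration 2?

Iteration 1:
  α = (-12 - (-4)·1.000 - (1)·1.000) / (7) = -1.286
  β = (2 - (-1)·-1.286 - (3)·1.000) / (8) = -0.286
  γ = (0 - (4)·-1.286 - (4)·-0.286) / (10) = 0.629
Iteration 2:
  α = (-12 - (-4)·-0.286 - (1)·0.629) / (7) = -1.968
  β = (2 - (-1)·-1.968 - (3)·0.629) / (8) = -0.232
  γ = (0 - (4)·-1.968 - (4)·-0.232) / (10) = 0.880
Change: (-0.682, 0.054, 0.251) → max |·| = 0.682

0.682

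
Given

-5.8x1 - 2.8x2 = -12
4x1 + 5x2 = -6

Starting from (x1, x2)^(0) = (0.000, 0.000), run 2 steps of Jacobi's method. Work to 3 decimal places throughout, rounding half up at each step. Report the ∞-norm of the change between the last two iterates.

Iteration 1:
  x1 = (-12 - (-2.8)·0.000) / (-5.8) = 2.069
  x2 = (-6 - (4)·0.000) / (5) = -1.200
Iteration 2:
  x1 = (-12 - (-2.8)·-1.200) / (-5.8) = 2.648
  x2 = (-6 - (4)·2.069) / (5) = -2.855
Change: (0.579, -1.655) → max |·| = 1.655

1.655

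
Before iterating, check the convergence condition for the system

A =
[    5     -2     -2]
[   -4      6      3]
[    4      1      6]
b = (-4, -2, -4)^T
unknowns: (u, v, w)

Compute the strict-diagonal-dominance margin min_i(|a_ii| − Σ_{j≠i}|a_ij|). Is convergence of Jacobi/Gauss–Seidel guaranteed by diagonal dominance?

row 1: |5| − (2+2) = 1
row 2: |6| − (4+3) = -1
row 3: |6| − (4+1) = 1
minimum over rows = -1 → not strictly diagonally dominant

-1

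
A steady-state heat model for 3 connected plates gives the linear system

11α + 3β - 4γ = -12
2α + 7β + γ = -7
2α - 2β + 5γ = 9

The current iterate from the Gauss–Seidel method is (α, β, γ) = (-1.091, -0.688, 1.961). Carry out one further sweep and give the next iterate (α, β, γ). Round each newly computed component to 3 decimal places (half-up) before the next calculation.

(-0.190, -1.226, 1.386)

One sweep:
  α = (-12 - (3)·-0.688 - (-4)·1.961) / (11) = -0.190
  β = (-7 - (2)·-0.190 - (1)·1.961) / (7) = -1.226
  γ = (9 - (2)·-0.190 - (-2)·-1.226) / (5) = 1.386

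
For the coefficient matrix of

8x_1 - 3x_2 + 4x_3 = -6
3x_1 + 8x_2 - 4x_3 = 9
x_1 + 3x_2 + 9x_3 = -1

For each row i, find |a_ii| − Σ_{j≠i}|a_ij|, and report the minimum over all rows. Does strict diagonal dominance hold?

row 1: |8| − (3+4) = 1
row 2: |8| − (3+4) = 1
row 3: |9| − (1+3) = 5
minimum over rows = 1 → strictly diagonally dominant (convergence guaranteed)

1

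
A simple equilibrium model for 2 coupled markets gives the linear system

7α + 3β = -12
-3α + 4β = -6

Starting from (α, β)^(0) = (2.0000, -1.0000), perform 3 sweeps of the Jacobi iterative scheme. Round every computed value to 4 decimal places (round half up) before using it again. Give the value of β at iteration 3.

Iteration 1:
  α = (-12 - (3)·-1.0000) / (7) = -1.2857
  β = (-6 - (-3)·2.0000) / (4) = 0.0000
Iteration 2:
  α = (-12 - (3)·0.0000) / (7) = -1.7143
  β = (-6 - (-3)·-1.2857) / (4) = -2.4643
Iteration 3:
  α = (-12 - (3)·-2.4643) / (7) = -0.6582
  β = (-6 - (-3)·-1.7143) / (4) = -2.7857

-2.7857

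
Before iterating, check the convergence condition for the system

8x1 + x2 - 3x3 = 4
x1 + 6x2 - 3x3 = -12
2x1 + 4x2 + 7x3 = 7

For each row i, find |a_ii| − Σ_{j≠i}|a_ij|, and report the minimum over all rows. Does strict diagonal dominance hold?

1

row 1: |8| − (1+3) = 4
row 2: |6| − (1+3) = 2
row 3: |7| − (2+4) = 1
minimum over rows = 1 → strictly diagonally dominant (convergence guaranteed)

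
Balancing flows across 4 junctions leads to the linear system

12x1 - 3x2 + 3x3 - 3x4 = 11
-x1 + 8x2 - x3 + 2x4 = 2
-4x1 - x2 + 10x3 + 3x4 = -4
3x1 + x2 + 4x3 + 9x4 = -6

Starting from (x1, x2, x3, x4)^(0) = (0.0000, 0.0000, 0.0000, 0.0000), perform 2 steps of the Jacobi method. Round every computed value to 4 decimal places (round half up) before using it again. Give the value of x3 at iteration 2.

0.1917

Iteration 1:
  x1 = (11 - (-3)·0.0000 - (3)·0.0000 - (-3)·0.0000) / (12) = 0.9167
  x2 = (2 - (-1)·0.0000 - (-1)·0.0000 - (2)·0.0000) / (8) = 0.2500
  x3 = (-4 - (-4)·0.0000 - (-1)·0.0000 - (3)·0.0000) / (10) = -0.4000
  x4 = (-6 - (3)·0.0000 - (1)·0.0000 - (4)·0.0000) / (9) = -0.6667
Iteration 2:
  x1 = (11 - (-3)·0.2500 - (3)·-0.4000 - (-3)·-0.6667) / (12) = 0.9125
  x2 = (2 - (-1)·0.9167 - (-1)·-0.4000 - (2)·-0.6667) / (8) = 0.4813
  x3 = (-4 - (-4)·0.9167 - (-1)·0.2500 - (3)·-0.6667) / (10) = 0.1917
  x4 = (-6 - (3)·0.9167 - (1)·0.2500 - (4)·-0.4000) / (9) = -0.8222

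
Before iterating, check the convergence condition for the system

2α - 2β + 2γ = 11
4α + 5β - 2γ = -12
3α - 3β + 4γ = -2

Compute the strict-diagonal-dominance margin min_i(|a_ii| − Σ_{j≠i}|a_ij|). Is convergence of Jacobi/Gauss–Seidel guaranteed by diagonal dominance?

row 1: |2| − (2+2) = -2
row 2: |5| − (4+2) = -1
row 3: |4| − (3+3) = -2
minimum over rows = -2 → not strictly diagonally dominant

-2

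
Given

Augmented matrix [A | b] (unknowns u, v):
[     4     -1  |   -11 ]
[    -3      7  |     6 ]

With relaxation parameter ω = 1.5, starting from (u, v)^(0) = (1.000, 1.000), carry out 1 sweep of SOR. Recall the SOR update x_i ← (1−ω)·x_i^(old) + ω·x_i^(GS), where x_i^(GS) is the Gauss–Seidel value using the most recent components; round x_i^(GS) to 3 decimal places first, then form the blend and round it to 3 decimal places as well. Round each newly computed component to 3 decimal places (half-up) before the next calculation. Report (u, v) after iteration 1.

Iteration 1:
  u: GS value = (-11 - (-1)·1.000) / (4) = -2.500;  u ← (1−ω)·1.000 + ω·-2.500 = -4.250
  v: GS value = (6 - (-3)·-4.250) / (7) = -0.964;  v ← (1−ω)·1.000 + ω·-0.964 = -1.946

(-4.250, -1.946)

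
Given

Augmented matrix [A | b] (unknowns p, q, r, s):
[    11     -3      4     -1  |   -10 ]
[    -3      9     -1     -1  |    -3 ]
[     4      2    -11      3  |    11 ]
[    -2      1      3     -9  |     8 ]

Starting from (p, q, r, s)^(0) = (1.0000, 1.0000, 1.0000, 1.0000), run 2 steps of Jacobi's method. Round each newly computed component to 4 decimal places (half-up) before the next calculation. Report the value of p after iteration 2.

-0.8430

Iteration 1:
  p = (-10 - (-3)·1.0000 - (4)·1.0000 - (-1)·1.0000) / (11) = -0.9091
  q = (-3 - (-3)·1.0000 - (-1)·1.0000 - (-1)·1.0000) / (9) = 0.2222
  r = (11 - (4)·1.0000 - (2)·1.0000 - (3)·1.0000) / (-11) = -0.1818
  s = (8 - (-2)·1.0000 - (1)·1.0000 - (3)·1.0000) / (-9) = -0.6667
Iteration 2:
  p = (-10 - (-3)·0.2222 - (4)·-0.1818 - (-1)·-0.6667) / (11) = -0.8430
  q = (-3 - (-3)·-0.9091 - (-1)·-0.1818 - (-1)·-0.6667) / (9) = -0.7306
  r = (11 - (4)·-0.9091 - (2)·0.2222 - (3)·-0.6667) / (-11) = -1.4720
  s = (8 - (-2)·-0.9091 - (1)·0.2222 - (3)·-0.1818) / (-9) = -0.7228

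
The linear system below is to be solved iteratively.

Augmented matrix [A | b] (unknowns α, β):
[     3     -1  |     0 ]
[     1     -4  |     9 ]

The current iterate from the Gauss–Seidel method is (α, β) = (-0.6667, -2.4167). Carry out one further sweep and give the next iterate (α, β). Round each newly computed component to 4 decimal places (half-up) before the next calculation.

One sweep:
  α = (0 - (-1)·-2.4167) / (3) = -0.8056
  β = (9 - (1)·-0.8056) / (-4) = -2.4514

(-0.8056, -2.4514)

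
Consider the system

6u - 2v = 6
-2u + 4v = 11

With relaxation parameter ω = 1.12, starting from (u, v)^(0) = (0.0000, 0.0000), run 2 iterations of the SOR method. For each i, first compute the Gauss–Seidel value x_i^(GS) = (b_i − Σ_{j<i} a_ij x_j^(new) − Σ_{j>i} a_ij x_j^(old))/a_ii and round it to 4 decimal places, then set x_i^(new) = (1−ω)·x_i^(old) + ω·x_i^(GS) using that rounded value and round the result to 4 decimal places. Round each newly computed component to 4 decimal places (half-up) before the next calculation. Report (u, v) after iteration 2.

(2.3696, 3.9621)

Iteration 1:
  u: GS value = (6 - (-2)·0.0000) / (6) = 1.0000;  u ← (1−ω)·0.0000 + ω·1.0000 = 1.1200
  v: GS value = (11 - (-2)·1.1200) / (4) = 3.3100;  v ← (1−ω)·0.0000 + ω·3.3100 = 3.7072
Iteration 2:
  u: GS value = (6 - (-2)·3.7072) / (6) = 2.2357;  u ← (1−ω)·1.1200 + ω·2.2357 = 2.3696
  v: GS value = (11 - (-2)·2.3696) / (4) = 3.9348;  v ← (1−ω)·3.7072 + ω·3.9348 = 3.9621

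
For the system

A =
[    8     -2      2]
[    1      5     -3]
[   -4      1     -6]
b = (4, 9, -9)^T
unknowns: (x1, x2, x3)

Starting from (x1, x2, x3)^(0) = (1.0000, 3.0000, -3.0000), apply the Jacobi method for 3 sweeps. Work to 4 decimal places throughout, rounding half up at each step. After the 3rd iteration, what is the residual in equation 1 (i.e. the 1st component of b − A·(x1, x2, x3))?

-3.9982

Iteration 1:
  x1 = (4 - (-2)·3.0000 - (2)·-3.0000) / (8) = 2.0000
  x2 = (9 - (1)·1.0000 - (-3)·-3.0000) / (5) = -0.2000
  x3 = (-9 - (-4)·1.0000 - (1)·3.0000) / (-6) = 1.3333
Iteration 2:
  x1 = (4 - (-2)·-0.2000 - (2)·1.3333) / (8) = 0.1167
  x2 = (9 - (1)·2.0000 - (-3)·1.3333) / (5) = 2.2000
  x3 = (-9 - (-4)·2.0000 - (1)·-0.2000) / (-6) = 0.1333
Iteration 3:
  x1 = (4 - (-2)·2.2000 - (2)·0.1333) / (8) = 1.0167
  x2 = (9 - (1)·0.1167 - (-3)·0.1333) / (5) = 1.8566
  x3 = (-9 - (-4)·0.1167 - (1)·2.2000) / (-6) = 1.7889
Residual b − A·x = (-3.9982, 4.0670, 3.9436)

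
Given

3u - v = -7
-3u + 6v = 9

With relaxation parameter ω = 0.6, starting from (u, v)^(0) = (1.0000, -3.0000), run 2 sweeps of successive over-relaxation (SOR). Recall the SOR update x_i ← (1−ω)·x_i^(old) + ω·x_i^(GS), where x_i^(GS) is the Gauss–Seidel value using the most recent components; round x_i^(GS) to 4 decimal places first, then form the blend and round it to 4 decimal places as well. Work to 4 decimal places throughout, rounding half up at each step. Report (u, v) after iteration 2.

Iteration 1:
  u: GS value = (-7 - (-1)·-3.0000) / (3) = -3.3333;  u ← (1−ω)·1.0000 + ω·-3.3333 = -1.6000
  v: GS value = (9 - (-3)·-1.6000) / (6) = 0.7000;  v ← (1−ω)·-3.0000 + ω·0.7000 = -0.7800
Iteration 2:
  u: GS value = (-7 - (-1)·-0.7800) / (3) = -2.5933;  u ← (1−ω)·-1.6000 + ω·-2.5933 = -2.1960
  v: GS value = (9 - (-3)·-2.1960) / (6) = 0.4020;  v ← (1−ω)·-0.7800 + ω·0.4020 = -0.0708

(-2.1960, -0.0708)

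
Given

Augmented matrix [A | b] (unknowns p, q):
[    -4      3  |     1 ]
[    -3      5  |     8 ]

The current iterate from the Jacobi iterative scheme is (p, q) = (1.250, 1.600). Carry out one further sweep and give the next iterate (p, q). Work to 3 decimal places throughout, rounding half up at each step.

(0.950, 2.350)

One sweep:
  p = (1 - (3)·1.600) / (-4) = 0.950
  q = (8 - (-3)·1.250) / (5) = 2.350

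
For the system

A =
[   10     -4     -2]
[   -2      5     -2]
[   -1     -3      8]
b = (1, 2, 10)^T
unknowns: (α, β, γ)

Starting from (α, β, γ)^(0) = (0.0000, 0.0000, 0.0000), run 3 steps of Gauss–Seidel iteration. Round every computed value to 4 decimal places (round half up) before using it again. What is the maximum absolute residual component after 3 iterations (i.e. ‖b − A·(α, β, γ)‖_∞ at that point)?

Iteration 1:
  α = (1 - (-4)·0.0000 - (-2)·0.0000) / (10) = 0.1000
  β = (2 - (-2)·0.1000 - (-2)·0.0000) / (5) = 0.4400
  γ = (10 - (-1)·0.1000 - (-3)·0.4400) / (8) = 1.4275
Iteration 2:
  α = (1 - (-4)·0.4400 - (-2)·1.4275) / (10) = 0.5615
  β = (2 - (-2)·0.5615 - (-2)·1.4275) / (5) = 1.1956
  γ = (10 - (-1)·0.5615 - (-3)·1.1956) / (8) = 1.7685
Iteration 3:
  α = (1 - (-4)·1.1956 - (-2)·1.7685) / (10) = 0.9319
  β = (2 - (-2)·0.9319 - (-2)·1.7685) / (5) = 1.4802
  γ = (10 - (-1)·0.9319 - (-3)·1.4802) / (8) = 1.9216
Residual b − A·x = (1.4450, 0.3060, -0.0003); ∞-norm = 1.4450

1.4450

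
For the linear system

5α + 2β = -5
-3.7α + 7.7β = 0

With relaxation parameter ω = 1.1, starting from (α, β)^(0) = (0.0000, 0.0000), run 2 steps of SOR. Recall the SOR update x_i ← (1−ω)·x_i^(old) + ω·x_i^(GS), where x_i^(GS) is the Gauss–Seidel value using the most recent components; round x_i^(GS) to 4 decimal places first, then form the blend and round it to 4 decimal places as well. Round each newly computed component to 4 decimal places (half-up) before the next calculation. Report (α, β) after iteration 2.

(-0.7341, -0.3298)

Iteration 1:
  α: GS value = (-5 - (2)·0.0000) / (5) = -1.0000;  α ← (1−ω)·0.0000 + ω·-1.0000 = -1.1000
  β: GS value = (0 - (-3.7)·-1.1000) / (7.7) = -0.5286;  β ← (1−ω)·0.0000 + ω·-0.5286 = -0.5815
Iteration 2:
  α: GS value = (-5 - (2)·-0.5815) / (5) = -0.7674;  α ← (1−ω)·-1.1000 + ω·-0.7674 = -0.7341
  β: GS value = (0 - (-3.7)·-0.7341) / (7.7) = -0.3527;  β ← (1−ω)·-0.5815 + ω·-0.3527 = -0.3298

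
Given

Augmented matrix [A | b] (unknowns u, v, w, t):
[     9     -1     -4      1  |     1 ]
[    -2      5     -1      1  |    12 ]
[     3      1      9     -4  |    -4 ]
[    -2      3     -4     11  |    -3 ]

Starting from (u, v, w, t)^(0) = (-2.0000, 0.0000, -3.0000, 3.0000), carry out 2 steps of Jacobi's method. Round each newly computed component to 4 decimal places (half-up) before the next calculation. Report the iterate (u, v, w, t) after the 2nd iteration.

Iteration 1:
  u = (1 - (-1)·0.0000 - (-4)·-3.0000 - (1)·3.0000) / (9) = -1.5556
  v = (12 - (-2)·-2.0000 - (-1)·-3.0000 - (1)·3.0000) / (5) = 0.4000
  w = (-4 - (3)·-2.0000 - (1)·0.0000 - (-4)·3.0000) / (9) = 1.5556
  t = (-3 - (-2)·-2.0000 - (3)·0.0000 - (-4)·-3.0000) / (11) = -1.7273
Iteration 2:
  u = (1 - (-1)·0.4000 - (-4)·1.5556 - (1)·-1.7273) / (9) = 1.0389
  v = (12 - (-2)·-1.5556 - (-1)·1.5556 - (1)·-1.7273) / (5) = 2.4343
  w = (-4 - (3)·-1.5556 - (1)·0.4000 - (-4)·-1.7273) / (9) = -0.7380
  t = (-3 - (-2)·-1.5556 - (3)·0.4000 - (-4)·1.5556) / (11) = -0.0990

(1.0389, 2.4343, -0.7380, -0.0990)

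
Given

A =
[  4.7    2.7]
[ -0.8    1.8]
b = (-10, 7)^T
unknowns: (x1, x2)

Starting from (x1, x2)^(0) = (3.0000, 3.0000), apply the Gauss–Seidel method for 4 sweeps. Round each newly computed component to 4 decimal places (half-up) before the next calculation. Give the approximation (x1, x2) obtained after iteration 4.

Iteration 1:
  x1 = (-10 - (2.7)·3.0000) / (4.7) = -3.8511
  x2 = (7 - (-0.8)·-3.8511) / (1.8) = 2.1773
Iteration 2:
  x1 = (-10 - (2.7)·2.1773) / (4.7) = -3.3784
  x2 = (7 - (-0.8)·-3.3784) / (1.8) = 2.3874
Iteration 3:
  x1 = (-10 - (2.7)·2.3874) / (4.7) = -3.4991
  x2 = (7 - (-0.8)·-3.4991) / (1.8) = 2.3337
Iteration 4:
  x1 = (-10 - (2.7)·2.3337) / (4.7) = -3.4683
  x2 = (7 - (-0.8)·-3.4683) / (1.8) = 2.3474

(-3.4683, 2.3474)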